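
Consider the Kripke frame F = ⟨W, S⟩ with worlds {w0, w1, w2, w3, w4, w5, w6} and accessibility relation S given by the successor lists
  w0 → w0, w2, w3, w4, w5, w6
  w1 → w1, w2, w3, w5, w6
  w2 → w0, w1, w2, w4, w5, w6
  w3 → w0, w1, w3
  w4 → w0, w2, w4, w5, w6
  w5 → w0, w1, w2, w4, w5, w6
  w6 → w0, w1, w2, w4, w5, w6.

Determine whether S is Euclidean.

No

Euclidean: no — w0 S w2 and w0 S w3, but not w2 S w3.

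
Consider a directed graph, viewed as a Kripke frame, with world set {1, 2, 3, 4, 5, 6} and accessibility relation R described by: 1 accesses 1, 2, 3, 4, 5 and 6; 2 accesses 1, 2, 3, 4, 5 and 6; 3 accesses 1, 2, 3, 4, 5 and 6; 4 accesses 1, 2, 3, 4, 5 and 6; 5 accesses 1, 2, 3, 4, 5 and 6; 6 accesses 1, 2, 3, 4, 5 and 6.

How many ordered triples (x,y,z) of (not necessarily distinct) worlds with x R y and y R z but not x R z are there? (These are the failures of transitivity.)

0

R is transitive; there are no such tuples.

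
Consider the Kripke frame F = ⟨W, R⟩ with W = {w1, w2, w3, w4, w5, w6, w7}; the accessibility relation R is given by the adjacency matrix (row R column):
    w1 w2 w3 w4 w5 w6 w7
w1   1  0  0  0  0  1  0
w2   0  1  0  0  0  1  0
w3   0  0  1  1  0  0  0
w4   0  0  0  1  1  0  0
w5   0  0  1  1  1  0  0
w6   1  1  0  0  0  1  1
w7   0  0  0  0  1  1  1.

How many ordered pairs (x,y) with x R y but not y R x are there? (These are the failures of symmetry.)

Enumerating: (w3,w4), (w5,w3), (w7,w5).

3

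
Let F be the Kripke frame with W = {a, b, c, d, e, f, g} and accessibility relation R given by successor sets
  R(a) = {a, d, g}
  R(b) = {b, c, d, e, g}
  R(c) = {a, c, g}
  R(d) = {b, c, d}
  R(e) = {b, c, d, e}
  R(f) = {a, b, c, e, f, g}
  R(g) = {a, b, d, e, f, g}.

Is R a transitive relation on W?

No

Transitive: no — a R d and d R b, but not a R b.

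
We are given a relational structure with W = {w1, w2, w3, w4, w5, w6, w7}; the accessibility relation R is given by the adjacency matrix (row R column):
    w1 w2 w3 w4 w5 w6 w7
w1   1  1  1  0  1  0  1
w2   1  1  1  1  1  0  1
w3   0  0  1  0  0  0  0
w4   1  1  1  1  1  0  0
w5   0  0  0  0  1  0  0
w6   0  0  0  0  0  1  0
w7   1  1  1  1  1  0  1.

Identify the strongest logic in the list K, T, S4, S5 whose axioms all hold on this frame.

Reflexive (axiom T): yes — every world is R-related to itself.
Transitive (axiom 4): no — w1 R w2 and w2 R w4, but not w1 R w4.
Euclidean (axiom 5): no — w1 R w3 and w1 R w2, but not w3 R w2.
So F validates K, T; S4 would additionally require R to be transitive. The strongest is T.

T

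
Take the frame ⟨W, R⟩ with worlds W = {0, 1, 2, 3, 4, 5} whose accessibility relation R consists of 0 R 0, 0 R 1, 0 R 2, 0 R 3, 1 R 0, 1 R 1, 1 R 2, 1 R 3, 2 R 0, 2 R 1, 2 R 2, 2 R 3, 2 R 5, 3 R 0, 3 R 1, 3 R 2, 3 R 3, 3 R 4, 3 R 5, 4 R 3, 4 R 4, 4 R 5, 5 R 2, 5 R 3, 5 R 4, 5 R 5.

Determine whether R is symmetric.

Yes

Symmetric: yes — every pair in R has its reverse in R.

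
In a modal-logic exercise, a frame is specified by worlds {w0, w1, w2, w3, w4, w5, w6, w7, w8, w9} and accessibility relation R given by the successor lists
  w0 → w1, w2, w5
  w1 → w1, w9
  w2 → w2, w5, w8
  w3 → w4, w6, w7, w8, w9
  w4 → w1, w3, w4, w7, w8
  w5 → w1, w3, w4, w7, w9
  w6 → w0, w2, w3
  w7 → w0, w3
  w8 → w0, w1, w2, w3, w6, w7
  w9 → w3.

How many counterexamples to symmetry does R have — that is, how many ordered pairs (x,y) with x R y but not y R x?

20

Enumerating: (w0,w1), (w0,w2), (w0,w5), (w1,w9), (w2,w5), (w4,w1), (w4,w7), (w4,w8), (w5,w1), (w5,w3), (w5,w4), (w5,w7), … and 8 more.
Total: 20.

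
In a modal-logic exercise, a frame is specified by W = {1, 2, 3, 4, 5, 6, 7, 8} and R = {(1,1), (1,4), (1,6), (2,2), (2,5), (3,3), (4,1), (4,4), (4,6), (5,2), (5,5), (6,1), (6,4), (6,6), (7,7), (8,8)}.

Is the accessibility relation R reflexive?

Reflexive: yes — every world is R-related to itself.

Yes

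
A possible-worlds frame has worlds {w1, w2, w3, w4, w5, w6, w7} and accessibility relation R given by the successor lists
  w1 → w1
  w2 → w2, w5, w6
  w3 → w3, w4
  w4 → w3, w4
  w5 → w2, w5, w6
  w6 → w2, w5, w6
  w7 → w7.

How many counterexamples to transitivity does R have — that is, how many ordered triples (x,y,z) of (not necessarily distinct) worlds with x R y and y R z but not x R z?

R is transitive; there are no such tuples.

0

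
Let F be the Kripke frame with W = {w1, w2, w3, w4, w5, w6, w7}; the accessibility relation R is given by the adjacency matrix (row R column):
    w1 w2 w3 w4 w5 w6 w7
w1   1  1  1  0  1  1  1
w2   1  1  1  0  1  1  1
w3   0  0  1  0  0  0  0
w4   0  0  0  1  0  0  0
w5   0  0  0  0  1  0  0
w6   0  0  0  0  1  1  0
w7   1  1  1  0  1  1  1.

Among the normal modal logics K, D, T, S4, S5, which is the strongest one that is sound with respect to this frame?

Serial (axiom D): yes — every world has a successor (e.g. w1 R w1).
Reflexive (axiom T): yes — every world is R-related to itself.
Transitive (axiom 4): yes — every two-step R-path is closed by a direct edge.
Euclidean (axiom 5): no — w1 R w3 and w1 R w2, but not w3 R w2.
So F validates K, D, T, S4; S5 would additionally require R to be Euclidean. The strongest is S4.

S4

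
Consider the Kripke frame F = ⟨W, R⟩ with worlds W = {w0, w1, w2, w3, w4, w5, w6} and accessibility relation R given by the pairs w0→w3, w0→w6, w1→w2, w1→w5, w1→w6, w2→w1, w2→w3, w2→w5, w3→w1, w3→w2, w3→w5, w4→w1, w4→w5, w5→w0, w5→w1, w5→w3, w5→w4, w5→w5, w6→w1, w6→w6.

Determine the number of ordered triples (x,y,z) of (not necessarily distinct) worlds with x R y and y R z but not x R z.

32

Enumerating: (w0,w3,w1), (w0,w3,w2), (w0,w3,w5), (w0,w6,w1), (w1,w2,w1), (w1,w2,w3), (w1,w5,w0), (w1,w5,w1), (w1,w5,w3), (w1,w5,w4), (w1,w6,w1), (w2,w1,w2), … and 20 more.
Total: 32.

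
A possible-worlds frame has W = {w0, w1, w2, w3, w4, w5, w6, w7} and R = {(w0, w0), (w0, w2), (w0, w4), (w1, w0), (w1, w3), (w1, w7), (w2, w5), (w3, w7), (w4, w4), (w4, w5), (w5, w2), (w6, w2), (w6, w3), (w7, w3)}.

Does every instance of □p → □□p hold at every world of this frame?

Axiom 4 corresponds to the accessibility relation being transitive.
Transitive: no — w0 R w2 and w2 R w5, but not w0 R w5.

No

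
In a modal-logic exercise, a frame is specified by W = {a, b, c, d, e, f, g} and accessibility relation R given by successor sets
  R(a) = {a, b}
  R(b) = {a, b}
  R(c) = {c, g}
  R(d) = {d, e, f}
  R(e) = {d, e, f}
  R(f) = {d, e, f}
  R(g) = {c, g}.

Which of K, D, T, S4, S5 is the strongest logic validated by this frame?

Serial (axiom D): yes — every world has a successor (e.g. a R a).
Reflexive (axiom T): yes — every world is R-related to itself.
Transitive (axiom 4): yes — every two-step R-path is closed by a direct edge.
Euclidean (axiom 5): yes — any two successors of a common world are R-related.
So F validates K, D, T, S4, S5. The strongest is S5.

S5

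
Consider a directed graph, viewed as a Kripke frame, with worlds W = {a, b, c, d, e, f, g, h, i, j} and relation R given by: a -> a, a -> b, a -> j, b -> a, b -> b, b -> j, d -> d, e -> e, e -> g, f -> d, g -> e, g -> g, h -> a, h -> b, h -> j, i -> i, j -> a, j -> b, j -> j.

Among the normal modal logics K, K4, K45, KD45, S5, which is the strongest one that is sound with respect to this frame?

K45

Transitive (axiom 4): yes — every two-step R-path is closed by a direct edge.
Euclidean (axiom 5): yes — any two successors of a common world are R-related.
Serial (axiom D): no — c has no R-successor.
Reflexive (axiom T): no — c is not related to itself.
So F validates K, K4, K45; KD45 would additionally require R to be serial. The strongest is K45.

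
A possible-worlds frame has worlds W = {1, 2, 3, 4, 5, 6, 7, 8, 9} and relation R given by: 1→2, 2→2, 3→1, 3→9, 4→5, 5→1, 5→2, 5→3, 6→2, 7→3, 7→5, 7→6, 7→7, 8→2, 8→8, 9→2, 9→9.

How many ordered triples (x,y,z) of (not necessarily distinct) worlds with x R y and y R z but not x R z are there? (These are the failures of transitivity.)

Enumerating: (3,1,2), (3,9,2), (4,5,1), (4,5,2), (4,5,3), (5,3,9), (7,3,1), (7,3,9), (7,5,1), (7,5,2), (7,6,2).

11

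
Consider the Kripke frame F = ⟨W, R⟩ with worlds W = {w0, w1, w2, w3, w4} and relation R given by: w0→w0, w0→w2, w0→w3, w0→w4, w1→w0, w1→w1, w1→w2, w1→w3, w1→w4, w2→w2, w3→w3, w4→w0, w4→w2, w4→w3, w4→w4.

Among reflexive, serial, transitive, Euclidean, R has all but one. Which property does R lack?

Euclidean

Reflexive: yes — every world is R-related to itself.
Serial: yes — every world has a successor (e.g. w0 R w0).
Transitive: yes — every two-step R-path is closed by a direct edge.
Euclidean: no — w0 R w2 and w0 R w3, but not w2 R w3.
Only Euclidean fails.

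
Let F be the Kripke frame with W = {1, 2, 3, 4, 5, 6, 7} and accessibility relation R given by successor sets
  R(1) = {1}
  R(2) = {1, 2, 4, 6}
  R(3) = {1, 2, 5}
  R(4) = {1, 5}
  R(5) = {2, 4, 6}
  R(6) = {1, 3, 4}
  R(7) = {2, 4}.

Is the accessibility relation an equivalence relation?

No

Reflexive: no — 3 is not related to itself.
Symmetric: no — 2 R 1 but not 1 R 2.
Transitive: no — 2 R 4 and 4 R 5, but not 2 R 5.
So R is not an equivalence relation.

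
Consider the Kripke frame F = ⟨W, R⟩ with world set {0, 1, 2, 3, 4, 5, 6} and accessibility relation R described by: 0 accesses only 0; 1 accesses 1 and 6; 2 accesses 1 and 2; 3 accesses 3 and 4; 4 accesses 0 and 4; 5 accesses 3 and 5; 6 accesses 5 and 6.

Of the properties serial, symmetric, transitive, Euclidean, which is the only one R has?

serial

Serial: yes — every world has a successor (e.g. 0 R 0).
Symmetric: no — 1 R 6 but not 6 R 1.
Transitive: no — 1 R 6 and 6 R 5, but not 1 R 5.
Euclidean: no — 1 R 6 and 1 R 1, but not 6 R 1.
Only serial holds.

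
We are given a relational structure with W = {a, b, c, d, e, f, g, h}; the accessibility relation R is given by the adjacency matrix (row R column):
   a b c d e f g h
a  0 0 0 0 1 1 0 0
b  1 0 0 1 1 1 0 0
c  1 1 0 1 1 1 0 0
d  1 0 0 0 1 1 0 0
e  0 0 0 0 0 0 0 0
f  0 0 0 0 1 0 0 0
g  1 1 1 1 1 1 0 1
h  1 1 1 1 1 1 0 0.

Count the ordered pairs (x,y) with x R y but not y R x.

Enumerating: (a,e), (a,f), (b,a), (b,d), (b,e), (b,f), (c,a), (c,b), (c,d), (c,e), (c,f), (d,a), … and 16 more.
Total: 28.

28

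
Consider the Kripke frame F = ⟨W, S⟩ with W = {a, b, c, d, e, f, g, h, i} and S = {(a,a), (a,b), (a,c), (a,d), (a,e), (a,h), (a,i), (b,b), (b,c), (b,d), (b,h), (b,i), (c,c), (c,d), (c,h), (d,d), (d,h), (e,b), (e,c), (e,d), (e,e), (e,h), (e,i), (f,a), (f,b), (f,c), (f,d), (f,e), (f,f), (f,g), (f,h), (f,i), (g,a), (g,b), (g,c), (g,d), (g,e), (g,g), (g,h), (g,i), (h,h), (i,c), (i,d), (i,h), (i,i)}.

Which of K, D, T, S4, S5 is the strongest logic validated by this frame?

S4

Serial (axiom D): yes — every world has a successor (e.g. a S a).
Reflexive (axiom T): yes — every world is S-related to itself.
Transitive (axiom 4): yes — every two-step S-path is closed by a direct edge.
Euclidean (axiom 5): no — a S b and a S e, but not b S e.
So F validates K, D, T, S4; S5 would additionally require S to be Euclidean. The strongest is S4.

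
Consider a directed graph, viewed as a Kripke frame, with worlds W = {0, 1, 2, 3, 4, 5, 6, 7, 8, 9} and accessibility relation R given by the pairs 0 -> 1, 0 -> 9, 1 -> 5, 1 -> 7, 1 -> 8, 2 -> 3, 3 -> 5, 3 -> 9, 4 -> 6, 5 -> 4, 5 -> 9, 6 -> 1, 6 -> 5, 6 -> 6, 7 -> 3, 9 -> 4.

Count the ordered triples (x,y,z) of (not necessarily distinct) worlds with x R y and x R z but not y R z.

Enumerating: (0,1,1), (0,1,9), (0,9,1), (0,9,9), (1,5,5), (1,5,7), (1,5,8), (1,7,5), (1,7,7), (1,7,8), (1,8,5), (1,8,7), … and 15 more.
Total: 27.

27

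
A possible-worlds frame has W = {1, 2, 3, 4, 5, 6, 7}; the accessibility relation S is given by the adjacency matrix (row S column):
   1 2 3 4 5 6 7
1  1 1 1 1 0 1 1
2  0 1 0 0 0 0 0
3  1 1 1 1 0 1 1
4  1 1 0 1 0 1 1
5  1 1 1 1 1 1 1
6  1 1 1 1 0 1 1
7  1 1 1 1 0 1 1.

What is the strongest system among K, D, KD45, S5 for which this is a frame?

D

Serial (axiom D): yes — every world has a successor (e.g. 1 S 1).
Euclidean (axiom 5): no — 1 S 2 and 1 S 3, but not 2 S 3.
Transitive (axiom 4): no — 4 S 1 and 1 S 3, but not 4 S 3.
Reflexive (axiom T): yes — every world is S-related to itself.
So F validates K, D; KD45 would additionally require S to be Euclidean and transitive. The strongest is D.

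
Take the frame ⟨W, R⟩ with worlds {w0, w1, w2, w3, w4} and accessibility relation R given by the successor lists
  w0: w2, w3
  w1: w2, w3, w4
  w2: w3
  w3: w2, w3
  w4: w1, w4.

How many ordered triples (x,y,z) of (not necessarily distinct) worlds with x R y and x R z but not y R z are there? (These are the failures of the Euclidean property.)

Enumerating: (w0,w2,w2), (w1,w2,w2), (w1,w2,w4), (w1,w3,w4), (w1,w4,w2), (w1,w4,w3), (w3,w2,w2), (w4,w1,w1).

8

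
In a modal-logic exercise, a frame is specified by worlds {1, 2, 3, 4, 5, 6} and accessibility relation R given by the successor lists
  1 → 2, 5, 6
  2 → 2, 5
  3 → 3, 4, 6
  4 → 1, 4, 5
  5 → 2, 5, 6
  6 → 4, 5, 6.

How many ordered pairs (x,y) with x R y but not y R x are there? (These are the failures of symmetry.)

Enumerating: (1,2), (1,5), (1,6), (3,4), (3,6), (4,1), (4,5), (6,4).

8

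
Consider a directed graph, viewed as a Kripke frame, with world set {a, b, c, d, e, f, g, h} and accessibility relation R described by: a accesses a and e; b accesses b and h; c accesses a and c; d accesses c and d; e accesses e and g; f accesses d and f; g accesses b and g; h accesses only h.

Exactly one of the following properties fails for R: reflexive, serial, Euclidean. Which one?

Reflexive: yes — every world is R-related to itself.
Serial: yes — every world has a successor (e.g. a R a).
Euclidean: no — a R e and a R a, but not e R a.
Only Euclidean fails.

Euclidean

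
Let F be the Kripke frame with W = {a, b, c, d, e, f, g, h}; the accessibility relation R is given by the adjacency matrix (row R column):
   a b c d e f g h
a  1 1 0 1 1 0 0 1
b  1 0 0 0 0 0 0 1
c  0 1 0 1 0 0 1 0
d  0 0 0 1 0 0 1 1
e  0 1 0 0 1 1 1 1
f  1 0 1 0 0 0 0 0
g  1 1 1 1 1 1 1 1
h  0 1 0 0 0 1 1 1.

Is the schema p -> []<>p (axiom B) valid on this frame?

No

By correspondence theory, B is valid on a frame iff R is symmetric.
Symmetric: no — a R d but not d R a.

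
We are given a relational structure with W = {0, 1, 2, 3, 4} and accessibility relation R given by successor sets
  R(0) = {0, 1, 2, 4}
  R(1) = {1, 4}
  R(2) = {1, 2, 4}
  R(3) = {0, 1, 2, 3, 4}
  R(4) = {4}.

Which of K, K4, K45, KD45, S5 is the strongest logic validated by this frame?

K4

Transitive (axiom 4): yes — every two-step R-path is closed by a direct edge.
Euclidean (axiom 5): no — 0 R 1 and 0 R 2, but not 1 R 2.
Serial (axiom D): yes — every world has a successor (e.g. 0 R 0).
Reflexive (axiom T): yes — every world is R-related to itself.
So F validates K, K4; K45 would additionally require R to be Euclidean. The strongest is K4.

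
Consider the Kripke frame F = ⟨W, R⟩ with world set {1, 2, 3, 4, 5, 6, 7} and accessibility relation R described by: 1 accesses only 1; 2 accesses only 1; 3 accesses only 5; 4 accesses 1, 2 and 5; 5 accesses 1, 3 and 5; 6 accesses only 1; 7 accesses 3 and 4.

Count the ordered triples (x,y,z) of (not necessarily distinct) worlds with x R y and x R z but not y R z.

13

Enumerating: (4,1,2), (4,1,5), (4,2,2), (4,2,5), (4,5,2), (5,1,3), (5,1,5), (5,3,1), (5,3,3), (7,3,3), (7,3,4), (7,4,3), (7,4,4).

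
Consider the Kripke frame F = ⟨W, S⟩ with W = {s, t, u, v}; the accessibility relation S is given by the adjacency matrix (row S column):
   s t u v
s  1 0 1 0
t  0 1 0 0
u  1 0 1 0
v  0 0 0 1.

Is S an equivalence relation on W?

Yes

Reflexive: yes — every world is S-related to itself.
Symmetric: yes — every pair in S has its reverse in S.
Transitive: yes — every two-step S-path is closed by a direct edge.
So S is an equivalence relation.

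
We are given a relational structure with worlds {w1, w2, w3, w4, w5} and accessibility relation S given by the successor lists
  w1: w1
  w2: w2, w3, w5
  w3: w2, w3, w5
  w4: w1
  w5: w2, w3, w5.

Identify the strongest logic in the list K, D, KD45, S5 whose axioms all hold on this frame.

KD45

Serial (axiom D): yes — every world has a successor (e.g. w1 S w1).
Euclidean (axiom 5): yes — any two successors of a common world are S-related.
Transitive (axiom 4): yes — every two-step S-path is closed by a direct edge.
Reflexive (axiom T): no — w4 is not related to itself.
So F validates K, D, KD45; S5 would additionally require S to be reflexive. The strongest is KD45.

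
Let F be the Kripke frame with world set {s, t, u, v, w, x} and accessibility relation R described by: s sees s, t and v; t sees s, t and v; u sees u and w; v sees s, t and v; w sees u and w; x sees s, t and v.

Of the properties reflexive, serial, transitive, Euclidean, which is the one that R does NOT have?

Reflexive: no — x is not related to itself.
Serial: yes — every world has a successor (e.g. s R s).
Transitive: yes — every two-step R-path is closed by a direct edge.
Euclidean: yes — any two successors of a common world are R-related.
Only reflexive fails.

reflexive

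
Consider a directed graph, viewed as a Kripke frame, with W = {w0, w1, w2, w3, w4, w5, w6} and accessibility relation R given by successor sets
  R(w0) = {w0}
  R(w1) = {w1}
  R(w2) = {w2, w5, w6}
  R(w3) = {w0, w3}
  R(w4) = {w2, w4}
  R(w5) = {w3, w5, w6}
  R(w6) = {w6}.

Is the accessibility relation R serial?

Serial: yes — every world has a successor (e.g. w0 R w0).

Yes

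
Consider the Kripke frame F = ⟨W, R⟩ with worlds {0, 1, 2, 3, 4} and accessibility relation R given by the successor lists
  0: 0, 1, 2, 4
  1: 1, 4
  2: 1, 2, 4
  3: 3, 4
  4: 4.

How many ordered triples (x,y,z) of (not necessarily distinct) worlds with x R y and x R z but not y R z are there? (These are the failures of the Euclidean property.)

11

Enumerating: (0,1,0), (0,1,2), (0,2,0), (0,4,0), (0,4,1), (0,4,2), (1,4,1), (2,1,2), (2,4,1), (2,4,2), (3,4,3).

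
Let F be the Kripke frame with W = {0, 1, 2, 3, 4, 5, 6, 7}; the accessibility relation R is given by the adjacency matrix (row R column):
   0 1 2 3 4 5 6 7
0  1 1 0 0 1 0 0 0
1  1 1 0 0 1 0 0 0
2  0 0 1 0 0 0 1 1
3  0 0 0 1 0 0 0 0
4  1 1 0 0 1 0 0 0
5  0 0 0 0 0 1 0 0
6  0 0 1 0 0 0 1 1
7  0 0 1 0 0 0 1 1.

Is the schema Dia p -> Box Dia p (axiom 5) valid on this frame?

Yes

Axiom 5 corresponds to the accessibility relation being Euclidean.
Euclidean: yes — any two successors of a common world are R-related.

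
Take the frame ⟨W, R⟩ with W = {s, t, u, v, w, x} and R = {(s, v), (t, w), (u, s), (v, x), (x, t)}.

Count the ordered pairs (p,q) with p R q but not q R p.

Enumerating: (s,v), (t,w), (u,s), (v,x), (x,t).

5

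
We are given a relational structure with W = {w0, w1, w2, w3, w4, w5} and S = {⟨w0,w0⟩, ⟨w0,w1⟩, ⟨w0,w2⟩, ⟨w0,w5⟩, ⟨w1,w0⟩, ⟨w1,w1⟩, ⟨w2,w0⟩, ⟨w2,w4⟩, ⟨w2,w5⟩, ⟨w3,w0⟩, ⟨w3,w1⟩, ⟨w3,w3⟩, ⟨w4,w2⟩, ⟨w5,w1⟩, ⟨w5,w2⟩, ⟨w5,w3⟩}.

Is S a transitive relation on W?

No

Transitive: no — w0 S w2 and w2 S w4, but not w0 S w4.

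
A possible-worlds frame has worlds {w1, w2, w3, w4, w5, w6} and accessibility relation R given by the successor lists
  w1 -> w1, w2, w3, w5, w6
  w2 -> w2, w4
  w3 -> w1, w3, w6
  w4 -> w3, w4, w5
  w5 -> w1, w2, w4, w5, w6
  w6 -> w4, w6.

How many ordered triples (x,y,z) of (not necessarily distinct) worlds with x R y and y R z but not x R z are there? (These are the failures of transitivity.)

Enumerating: (w1,w2,w4), (w1,w5,w4), (w1,w6,w4), (w2,w4,w3), (w2,w4,w5), (w3,w1,w2), (w3,w1,w5), (w3,w6,w4), (w4,w3,w1), (w4,w3,w6), (w4,w5,w1), (w4,w5,w2), (w4,w5,w6), (w5,w1,w3), (w5,w4,w3), (w6,w4,w3), (w6,w4,w5).

17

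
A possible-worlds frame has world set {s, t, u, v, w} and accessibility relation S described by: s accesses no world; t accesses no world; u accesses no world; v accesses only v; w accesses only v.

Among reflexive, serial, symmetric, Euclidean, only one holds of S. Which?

Reflexive: no — s is not related to itself.
Serial: no — s has no S-successor.
Symmetric: no — w S v but not v S w.
Euclidean: yes — any two successors of a common world are S-related.
Only Euclidean holds.

Euclidean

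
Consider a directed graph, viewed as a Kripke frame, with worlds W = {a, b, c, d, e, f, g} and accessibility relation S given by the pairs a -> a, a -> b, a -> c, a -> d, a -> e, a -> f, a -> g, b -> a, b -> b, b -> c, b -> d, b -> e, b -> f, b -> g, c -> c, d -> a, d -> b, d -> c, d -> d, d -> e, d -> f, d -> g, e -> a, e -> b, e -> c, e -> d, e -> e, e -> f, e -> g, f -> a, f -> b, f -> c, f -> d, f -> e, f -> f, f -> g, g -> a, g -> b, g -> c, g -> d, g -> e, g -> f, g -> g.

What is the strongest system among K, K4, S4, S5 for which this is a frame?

Transitive (axiom 4): yes — every two-step S-path is closed by a direct edge.
Reflexive (axiom T): yes — every world is S-related to itself.
Euclidean (axiom 5): no — a S c and a S b, but not c S b.
So F validates K, K4, S4; S5 would additionally require S to be Euclidean. The strongest is S4.

S4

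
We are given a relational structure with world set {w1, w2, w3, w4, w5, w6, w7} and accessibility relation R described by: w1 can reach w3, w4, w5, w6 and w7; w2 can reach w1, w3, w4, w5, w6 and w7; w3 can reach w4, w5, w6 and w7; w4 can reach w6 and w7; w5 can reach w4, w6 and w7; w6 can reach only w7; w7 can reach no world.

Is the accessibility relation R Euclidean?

No

Euclidean: no — w1 R w4 and w1 R w3, but not w4 R w3.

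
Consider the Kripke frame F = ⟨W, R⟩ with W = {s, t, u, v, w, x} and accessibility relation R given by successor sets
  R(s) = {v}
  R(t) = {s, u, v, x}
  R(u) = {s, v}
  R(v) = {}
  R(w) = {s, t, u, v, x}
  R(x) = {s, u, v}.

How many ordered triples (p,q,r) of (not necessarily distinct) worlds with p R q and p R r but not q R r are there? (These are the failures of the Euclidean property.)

35

Enumerating: (s,v,v), (t,s,s), (t,s,u), (t,s,x), (t,u,u), (t,u,x), (t,v,s), (t,v,u), (t,v,v), (t,v,x), (t,x,x), (u,s,s), … and 23 more.
Total: 35.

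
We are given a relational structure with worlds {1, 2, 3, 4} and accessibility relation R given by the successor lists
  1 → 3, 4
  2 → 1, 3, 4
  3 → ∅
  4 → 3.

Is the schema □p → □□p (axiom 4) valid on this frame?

By correspondence theory, 4 is valid on a frame iff R is transitive.
Transitive: yes — every two-step R-path is closed by a direct edge.

Yes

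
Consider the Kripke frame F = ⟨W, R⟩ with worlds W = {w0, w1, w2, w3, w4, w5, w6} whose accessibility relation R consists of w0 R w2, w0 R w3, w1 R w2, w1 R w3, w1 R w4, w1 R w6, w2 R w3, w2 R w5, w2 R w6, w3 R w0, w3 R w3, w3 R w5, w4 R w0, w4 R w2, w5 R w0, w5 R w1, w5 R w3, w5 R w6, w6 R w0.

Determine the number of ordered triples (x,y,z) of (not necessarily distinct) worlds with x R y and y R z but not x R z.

Enumerating: (w0,w2,w5), (w0,w2,w6), (w0,w3,w0), (w0,w3,w5), (w1,w2,w5), (w1,w3,w0), (w1,w3,w5), (w1,w4,w0), (w1,w6,w0), (w2,w3,w0), (w2,w5,w0), (w2,w5,w1), … and 14 more.
Total: 26.

26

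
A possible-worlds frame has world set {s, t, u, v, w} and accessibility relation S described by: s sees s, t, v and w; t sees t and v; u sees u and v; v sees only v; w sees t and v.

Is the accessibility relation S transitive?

Transitive: yes — every two-step S-path is closed by a direct edge.

Yes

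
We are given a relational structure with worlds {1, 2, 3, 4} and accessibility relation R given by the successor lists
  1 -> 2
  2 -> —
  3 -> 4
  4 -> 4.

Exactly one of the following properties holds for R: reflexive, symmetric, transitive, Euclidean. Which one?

transitive

Reflexive: no — 1 is not related to itself.
Symmetric: no — 1 R 2 but not 2 R 1.
Transitive: yes — every two-step R-path is closed by a direct edge.
Euclidean: no — 1 R 2 and 1 R 2, but not 2 R 2.
Only transitive holds.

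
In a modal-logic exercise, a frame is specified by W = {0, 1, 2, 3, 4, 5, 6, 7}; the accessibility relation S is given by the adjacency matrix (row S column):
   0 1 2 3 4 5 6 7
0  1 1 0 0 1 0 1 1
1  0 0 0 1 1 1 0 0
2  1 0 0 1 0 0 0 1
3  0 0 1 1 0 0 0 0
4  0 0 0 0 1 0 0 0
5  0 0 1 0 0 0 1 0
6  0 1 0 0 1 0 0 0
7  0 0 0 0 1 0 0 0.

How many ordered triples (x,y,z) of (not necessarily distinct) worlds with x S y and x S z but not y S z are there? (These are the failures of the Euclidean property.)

35

Enumerating: (0,1,0), (0,1,1), (0,1,6), (0,1,7), (0,4,0), (0,4,1), (0,4,6), (0,4,7), (0,6,0), (0,6,6), (0,6,7), (0,7,0), … and 23 more.
Total: 35.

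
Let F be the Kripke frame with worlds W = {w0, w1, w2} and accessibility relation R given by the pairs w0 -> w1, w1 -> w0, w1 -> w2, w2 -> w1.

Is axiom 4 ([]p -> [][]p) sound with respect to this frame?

No

The schema 4 characterises exactly the transitive frames.
Transitive: no — w0 R w1 and w1 R w2, but not w0 R w2.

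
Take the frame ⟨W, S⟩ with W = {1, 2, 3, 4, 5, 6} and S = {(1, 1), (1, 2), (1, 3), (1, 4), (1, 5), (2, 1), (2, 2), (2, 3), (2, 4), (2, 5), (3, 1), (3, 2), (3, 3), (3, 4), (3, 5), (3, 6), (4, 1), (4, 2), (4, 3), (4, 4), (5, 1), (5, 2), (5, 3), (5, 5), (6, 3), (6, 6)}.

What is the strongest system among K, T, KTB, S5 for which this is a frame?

KTB

Reflexive (axiom T): yes — every world is S-related to itself.
Symmetric (axiom B): yes — every pair in S has its reverse in S.
Euclidean (axiom 5): no — 1 S 4 and 1 S 5, but not 4 S 5.
So F validates K, T, KTB; S5 would additionally require S to be Euclidean. The strongest is KTB.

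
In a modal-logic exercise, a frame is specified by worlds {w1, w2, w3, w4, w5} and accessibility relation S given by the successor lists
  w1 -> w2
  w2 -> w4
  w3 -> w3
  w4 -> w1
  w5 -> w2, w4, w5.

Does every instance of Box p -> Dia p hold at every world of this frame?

The schema D characterises exactly the serial frames.
Serial: yes — every world has a successor (e.g. w1 S w2).

Yes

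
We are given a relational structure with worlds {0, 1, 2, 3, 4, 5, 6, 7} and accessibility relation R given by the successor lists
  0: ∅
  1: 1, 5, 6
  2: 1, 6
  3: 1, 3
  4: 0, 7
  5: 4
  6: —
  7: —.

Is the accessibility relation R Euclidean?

No

Euclidean: no — 1 R 5 and 1 R 6, but not 5 R 6.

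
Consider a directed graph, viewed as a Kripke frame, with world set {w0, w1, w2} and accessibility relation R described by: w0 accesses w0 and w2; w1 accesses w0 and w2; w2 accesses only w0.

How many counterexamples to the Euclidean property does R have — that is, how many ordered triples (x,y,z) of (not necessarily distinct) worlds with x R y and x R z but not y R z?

Enumerating: (w0,w2,w2), (w1,w2,w2).

2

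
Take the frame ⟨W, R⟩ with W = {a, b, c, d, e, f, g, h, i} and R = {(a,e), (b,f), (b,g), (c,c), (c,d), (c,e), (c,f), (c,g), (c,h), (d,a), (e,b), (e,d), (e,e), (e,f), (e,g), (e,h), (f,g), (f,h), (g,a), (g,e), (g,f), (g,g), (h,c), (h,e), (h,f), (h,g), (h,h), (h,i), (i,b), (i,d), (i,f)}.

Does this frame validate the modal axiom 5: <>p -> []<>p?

No

The schema 5 characterises exactly the Euclidean frames.
Euclidean: no — c R d and c R e, but not d R e.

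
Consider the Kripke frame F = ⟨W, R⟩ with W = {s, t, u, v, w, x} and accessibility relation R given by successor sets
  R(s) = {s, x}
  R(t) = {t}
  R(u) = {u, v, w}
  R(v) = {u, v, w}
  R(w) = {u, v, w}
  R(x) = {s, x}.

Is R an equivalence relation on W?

Reflexive: yes — every world is R-related to itself.
Symmetric: yes — every pair in R has its reverse in R.
Transitive: yes — every two-step R-path is closed by a direct edge.
So R is an equivalence relation.

Yes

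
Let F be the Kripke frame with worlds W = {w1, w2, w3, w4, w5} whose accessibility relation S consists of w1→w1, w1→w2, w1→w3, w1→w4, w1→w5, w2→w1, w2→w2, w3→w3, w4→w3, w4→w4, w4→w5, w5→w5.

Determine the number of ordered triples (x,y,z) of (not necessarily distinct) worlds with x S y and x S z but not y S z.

Enumerating: (w1,w2,w3), (w1,w2,w4), (w1,w2,w5), (w1,w3,w1), (w1,w3,w2), (w1,w3,w4), (w1,w3,w5), (w1,w4,w1), (w1,w4,w2), (w1,w5,w1), (w1,w5,w2), (w1,w5,w3), (w1,w5,w4), (w4,w3,w4), (w4,w3,w5), (w4,w5,w3), (w4,w5,w4).

17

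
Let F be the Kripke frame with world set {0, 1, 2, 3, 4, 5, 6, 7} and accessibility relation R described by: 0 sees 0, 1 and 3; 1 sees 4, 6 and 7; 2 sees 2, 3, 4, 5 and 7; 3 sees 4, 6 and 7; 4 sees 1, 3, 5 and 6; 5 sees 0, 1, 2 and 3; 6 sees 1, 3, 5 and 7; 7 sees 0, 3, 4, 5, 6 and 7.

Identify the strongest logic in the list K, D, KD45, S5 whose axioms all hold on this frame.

D

Serial (axiom D): yes — every world has a successor (e.g. 0 R 0).
Euclidean (axiom 5): no — 0 R 1 and 0 R 3, but not 1 R 3.
Transitive (axiom 4): no — 0 R 1 and 1 R 4, but not 0 R 4.
Reflexive (axiom T): no — 1 is not related to itself.
So F validates K, D; KD45 would additionally require R to be Euclidean and transitive. The strongest is D.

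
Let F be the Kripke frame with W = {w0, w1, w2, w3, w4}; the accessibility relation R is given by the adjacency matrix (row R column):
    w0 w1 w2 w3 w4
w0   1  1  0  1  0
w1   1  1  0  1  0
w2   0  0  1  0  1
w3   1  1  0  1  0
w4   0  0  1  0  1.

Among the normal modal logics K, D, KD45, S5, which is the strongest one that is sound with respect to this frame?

S5

Serial (axiom D): yes — every world has a successor (e.g. w0 R w0).
Euclidean (axiom 5): yes — any two successors of a common world are R-related.
Transitive (axiom 4): yes — every two-step R-path is closed by a direct edge.
Reflexive (axiom T): yes — every world is R-related to itself.
So F validates K, D, KD45, S5. The strongest is S5.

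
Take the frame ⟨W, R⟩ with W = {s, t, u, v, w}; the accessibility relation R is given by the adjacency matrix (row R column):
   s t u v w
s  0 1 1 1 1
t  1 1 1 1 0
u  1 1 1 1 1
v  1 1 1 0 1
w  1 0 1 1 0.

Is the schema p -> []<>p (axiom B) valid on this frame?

Yes

The schema B characterises exactly the symmetric frames.
Symmetric: yes — every pair in R has its reverse in R.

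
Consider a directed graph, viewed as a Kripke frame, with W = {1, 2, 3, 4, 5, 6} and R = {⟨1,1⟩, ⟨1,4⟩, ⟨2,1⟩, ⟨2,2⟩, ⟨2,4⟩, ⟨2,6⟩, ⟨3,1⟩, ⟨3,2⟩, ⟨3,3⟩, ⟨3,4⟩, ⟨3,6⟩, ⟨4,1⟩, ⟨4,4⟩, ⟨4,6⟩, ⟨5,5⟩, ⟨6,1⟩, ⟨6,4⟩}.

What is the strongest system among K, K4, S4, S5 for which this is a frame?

K

Transitive (axiom 4): no — 1 R 4 and 4 R 6, but not 1 R 6.
Reflexive (axiom T): no — 6 is not related to itself.
Euclidean (axiom 5): no — 2 R 1 and 2 R 6, but not 1 R 6.
So F validates K; K4 would additionally require R to be transitive. The strongest is K.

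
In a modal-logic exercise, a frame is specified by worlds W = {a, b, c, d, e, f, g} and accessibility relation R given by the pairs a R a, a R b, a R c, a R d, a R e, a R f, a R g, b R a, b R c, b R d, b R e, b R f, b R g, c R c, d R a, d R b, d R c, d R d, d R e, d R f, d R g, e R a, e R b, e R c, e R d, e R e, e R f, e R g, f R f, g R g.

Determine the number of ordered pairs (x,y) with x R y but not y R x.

Enumerating: (a,c), (a,f), (a,g), (b,c), (b,f), (b,g), (d,c), (d,f), (d,g), (e,c), (e,f), (e,g).

12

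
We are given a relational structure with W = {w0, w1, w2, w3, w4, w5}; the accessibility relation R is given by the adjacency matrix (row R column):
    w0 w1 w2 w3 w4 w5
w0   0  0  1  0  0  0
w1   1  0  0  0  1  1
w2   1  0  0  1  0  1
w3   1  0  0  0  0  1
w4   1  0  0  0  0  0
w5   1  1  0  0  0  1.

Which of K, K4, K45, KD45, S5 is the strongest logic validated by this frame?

K

Transitive (axiom 4): no — w0 R w2 and w2 R w3, but not w0 R w3.
Euclidean (axiom 5): no — w1 R w0 and w1 R w4, but not w0 R w4.
Serial (axiom D): yes — every world has a successor (e.g. w0 R w2).
Reflexive (axiom T): no — w0 is not related to itself.
So F validates K; K4 would additionally require R to be transitive. The strongest is K.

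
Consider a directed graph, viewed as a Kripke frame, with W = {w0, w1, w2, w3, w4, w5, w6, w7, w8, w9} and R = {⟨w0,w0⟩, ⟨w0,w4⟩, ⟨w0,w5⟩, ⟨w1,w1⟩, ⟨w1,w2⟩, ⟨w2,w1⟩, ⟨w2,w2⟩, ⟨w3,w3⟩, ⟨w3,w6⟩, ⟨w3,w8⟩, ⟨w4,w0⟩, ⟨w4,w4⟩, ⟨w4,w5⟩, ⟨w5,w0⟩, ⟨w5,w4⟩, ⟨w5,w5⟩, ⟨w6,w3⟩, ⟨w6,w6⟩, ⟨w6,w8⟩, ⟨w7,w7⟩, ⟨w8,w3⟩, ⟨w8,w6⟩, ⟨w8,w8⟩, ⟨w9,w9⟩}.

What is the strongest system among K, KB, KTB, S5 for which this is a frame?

S5

Symmetric (axiom B): yes — every pair in R has its reverse in R.
Reflexive (axiom T): yes — every world is R-related to itself.
Euclidean (axiom 5): yes — any two successors of a common world are R-related.
So F validates K, KB, KTB, S5. The strongest is S5.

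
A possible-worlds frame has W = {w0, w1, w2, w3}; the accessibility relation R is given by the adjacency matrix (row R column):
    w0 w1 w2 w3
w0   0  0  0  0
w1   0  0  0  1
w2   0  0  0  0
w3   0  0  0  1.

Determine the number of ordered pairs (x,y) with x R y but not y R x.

Enumerating: (w1,w3).

1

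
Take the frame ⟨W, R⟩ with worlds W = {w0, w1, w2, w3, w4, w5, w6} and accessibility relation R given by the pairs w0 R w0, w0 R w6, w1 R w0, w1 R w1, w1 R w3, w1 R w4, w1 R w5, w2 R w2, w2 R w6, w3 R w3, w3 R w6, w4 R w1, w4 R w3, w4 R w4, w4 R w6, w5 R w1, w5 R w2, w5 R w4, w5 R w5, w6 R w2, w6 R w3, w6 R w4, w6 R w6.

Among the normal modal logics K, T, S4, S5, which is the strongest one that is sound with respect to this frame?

T

Reflexive (axiom T): yes — every world is R-related to itself.
Transitive (axiom 4): no — w0 R w6 and w6 R w2, but not w0 R w2.
Euclidean (axiom 5): no — w1 R w0 and w1 R w3, but not w0 R w3.
So F validates K, T; S4 would additionally require R to be transitive. The strongest is T.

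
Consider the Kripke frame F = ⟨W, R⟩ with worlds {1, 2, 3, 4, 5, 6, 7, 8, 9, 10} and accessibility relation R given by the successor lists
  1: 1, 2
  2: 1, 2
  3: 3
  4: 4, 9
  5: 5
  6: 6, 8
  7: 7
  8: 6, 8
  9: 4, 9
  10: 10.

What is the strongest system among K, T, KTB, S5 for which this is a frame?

Reflexive (axiom T): yes — every world is R-related to itself.
Symmetric (axiom B): yes — every pair in R has its reverse in R.
Euclidean (axiom 5): yes — any two successors of a common world are R-related.
So F validates K, T, KTB, S5. The strongest is S5.

S5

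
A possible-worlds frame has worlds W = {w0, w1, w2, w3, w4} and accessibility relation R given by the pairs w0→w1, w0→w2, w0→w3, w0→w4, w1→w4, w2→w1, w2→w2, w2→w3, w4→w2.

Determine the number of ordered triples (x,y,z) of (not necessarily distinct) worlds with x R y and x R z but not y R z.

18

Enumerating: (w0,w1,w1), (w0,w1,w2), (w0,w1,w3), (w0,w2,w4), (w0,w3,w1), (w0,w3,w2), (w0,w3,w3), (w0,w3,w4), (w0,w4,w1), (w0,w4,w3), (w0,w4,w4), (w1,w4,w4), (w2,w1,w1), (w2,w1,w2), (w2,w1,w3), (w2,w3,w1), (w2,w3,w2), (w2,w3,w3).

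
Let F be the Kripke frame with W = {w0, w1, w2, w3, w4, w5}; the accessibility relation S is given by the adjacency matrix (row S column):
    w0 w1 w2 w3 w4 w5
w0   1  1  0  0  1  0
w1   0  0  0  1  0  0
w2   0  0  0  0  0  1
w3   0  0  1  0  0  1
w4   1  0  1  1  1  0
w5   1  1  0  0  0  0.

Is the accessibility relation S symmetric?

No

Symmetric: no — w0 S w1 but not w1 S w0.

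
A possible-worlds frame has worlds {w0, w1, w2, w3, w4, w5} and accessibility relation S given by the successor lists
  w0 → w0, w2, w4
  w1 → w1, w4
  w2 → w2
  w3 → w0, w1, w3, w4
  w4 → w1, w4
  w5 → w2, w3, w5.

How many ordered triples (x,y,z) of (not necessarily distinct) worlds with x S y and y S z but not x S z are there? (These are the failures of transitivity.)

5

Enumerating: (w0,w4,w1), (w3,w0,w2), (w5,w3,w0), (w5,w3,w1), (w5,w3,w4).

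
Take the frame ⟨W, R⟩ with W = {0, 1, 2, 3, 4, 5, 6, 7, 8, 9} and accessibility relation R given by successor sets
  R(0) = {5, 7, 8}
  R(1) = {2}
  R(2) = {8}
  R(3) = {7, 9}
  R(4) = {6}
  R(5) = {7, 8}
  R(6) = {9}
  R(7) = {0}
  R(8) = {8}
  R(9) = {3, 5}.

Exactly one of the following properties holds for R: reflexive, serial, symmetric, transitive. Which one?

Reflexive: no — 0 is not related to itself.
Serial: yes — every world has a successor (e.g. 0 R 5).
Symmetric: no — 0 R 5 but not 5 R 0.
Transitive: no — 1 R 2 and 2 R 8, but not 1 R 8.
Only serial holds.

serial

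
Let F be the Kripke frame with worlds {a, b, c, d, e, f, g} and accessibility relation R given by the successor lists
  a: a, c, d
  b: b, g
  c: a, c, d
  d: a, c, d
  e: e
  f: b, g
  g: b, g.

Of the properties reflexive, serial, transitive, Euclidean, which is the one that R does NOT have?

Reflexive: no — f is not related to itself.
Serial: yes — every world has a successor (e.g. a R a).
Transitive: yes — every two-step R-path is closed by a direct edge.
Euclidean: yes — any two successors of a common world are R-related.
Only reflexive fails.

reflexive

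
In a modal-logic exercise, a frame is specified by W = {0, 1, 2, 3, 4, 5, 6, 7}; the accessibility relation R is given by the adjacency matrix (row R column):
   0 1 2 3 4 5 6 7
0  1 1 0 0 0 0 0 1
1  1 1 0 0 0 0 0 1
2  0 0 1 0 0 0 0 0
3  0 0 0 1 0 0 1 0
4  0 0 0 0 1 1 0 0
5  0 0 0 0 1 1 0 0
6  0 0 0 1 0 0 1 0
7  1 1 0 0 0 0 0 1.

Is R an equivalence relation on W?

Reflexive: yes — every world is R-related to itself.
Symmetric: yes — every pair in R has its reverse in R.
Transitive: yes — every two-step R-path is closed by a direct edge.
So R is an equivalence relation.

Yes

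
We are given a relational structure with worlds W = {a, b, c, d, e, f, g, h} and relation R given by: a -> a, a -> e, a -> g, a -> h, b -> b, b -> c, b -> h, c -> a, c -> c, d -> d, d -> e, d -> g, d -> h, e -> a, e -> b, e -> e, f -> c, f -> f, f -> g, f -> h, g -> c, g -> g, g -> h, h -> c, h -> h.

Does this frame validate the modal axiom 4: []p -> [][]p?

No

By correspondence theory, 4 is valid on a frame iff R is transitive.
Transitive: no — a R e and e R b, but not a R b.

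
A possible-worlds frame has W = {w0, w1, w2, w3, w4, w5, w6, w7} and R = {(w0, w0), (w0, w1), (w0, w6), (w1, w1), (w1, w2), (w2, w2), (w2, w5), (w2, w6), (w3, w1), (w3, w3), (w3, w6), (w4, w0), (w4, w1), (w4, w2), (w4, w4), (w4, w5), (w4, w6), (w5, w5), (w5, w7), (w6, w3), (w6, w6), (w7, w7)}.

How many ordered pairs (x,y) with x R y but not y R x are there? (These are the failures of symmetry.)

Enumerating: (w0,w1), (w0,w6), (w1,w2), (w2,w5), (w2,w6), (w3,w1), (w4,w0), (w4,w1), (w4,w2), (w4,w5), (w4,w6), (w5,w7).

12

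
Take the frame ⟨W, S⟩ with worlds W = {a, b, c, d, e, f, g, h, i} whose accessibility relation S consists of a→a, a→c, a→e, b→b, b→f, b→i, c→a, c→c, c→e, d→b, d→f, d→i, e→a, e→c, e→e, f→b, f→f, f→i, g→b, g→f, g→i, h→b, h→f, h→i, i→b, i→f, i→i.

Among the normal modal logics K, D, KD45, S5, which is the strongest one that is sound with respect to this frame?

KD45

Serial (axiom D): yes — every world has a successor (e.g. a S a).
Euclidean (axiom 5): yes — any two successors of a common world are S-related.
Transitive (axiom 4): yes — every two-step S-path is closed by a direct edge.
Reflexive (axiom T): no — d is not related to itself.
So F validates K, D, KD45; S5 would additionally require S to be reflexive. The strongest is KD45.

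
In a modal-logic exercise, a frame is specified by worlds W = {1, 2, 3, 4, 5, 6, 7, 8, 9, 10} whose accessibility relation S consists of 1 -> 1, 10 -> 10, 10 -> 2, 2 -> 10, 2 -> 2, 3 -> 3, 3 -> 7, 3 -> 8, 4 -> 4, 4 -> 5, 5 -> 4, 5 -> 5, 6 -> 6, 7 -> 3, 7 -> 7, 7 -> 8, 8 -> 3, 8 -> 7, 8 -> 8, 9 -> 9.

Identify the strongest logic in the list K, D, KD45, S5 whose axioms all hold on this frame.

Serial (axiom D): yes — every world has a successor (e.g. 1 S 1).
Euclidean (axiom 5): yes — any two successors of a common world are S-related.
Transitive (axiom 4): yes — every two-step S-path is closed by a direct edge.
Reflexive (axiom T): yes — every world is S-related to itself.
So F validates K, D, KD45, S5. The strongest is S5.

S5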